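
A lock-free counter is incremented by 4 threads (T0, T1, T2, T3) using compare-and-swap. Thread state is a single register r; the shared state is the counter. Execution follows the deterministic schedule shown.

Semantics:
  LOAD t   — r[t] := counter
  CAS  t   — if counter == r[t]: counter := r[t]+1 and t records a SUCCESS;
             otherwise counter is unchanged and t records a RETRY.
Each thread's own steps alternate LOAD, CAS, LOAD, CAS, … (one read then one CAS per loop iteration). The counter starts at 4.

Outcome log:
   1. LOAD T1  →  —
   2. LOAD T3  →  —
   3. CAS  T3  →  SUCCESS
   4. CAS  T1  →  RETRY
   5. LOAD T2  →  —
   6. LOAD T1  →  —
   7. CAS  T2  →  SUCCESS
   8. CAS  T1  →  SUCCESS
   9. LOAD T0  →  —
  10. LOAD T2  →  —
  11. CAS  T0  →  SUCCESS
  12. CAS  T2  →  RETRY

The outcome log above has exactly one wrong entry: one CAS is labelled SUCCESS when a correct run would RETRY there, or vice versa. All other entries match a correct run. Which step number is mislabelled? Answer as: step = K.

Reference trace:
#1 T1 reads 4
#2 T3 reads 4
#3 T3 CAS(4→5) writes; counter now 5
#4 T1 CAS(4→5) fails; counter now 5
#5 T2 reads 5
#6 T1 reads 5
#7 T2 CAS(5→6) writes; counter now 6
#8 T1 CAS(5→6) fails; counter now 6
#9 T0 reads 6
#10 T2 reads 6
#11 T0 CAS(6→7) writes; counter now 7
#12 T2 CAS(6→7) fails; counter now 7
Log disagrees first at step 8.

step = 8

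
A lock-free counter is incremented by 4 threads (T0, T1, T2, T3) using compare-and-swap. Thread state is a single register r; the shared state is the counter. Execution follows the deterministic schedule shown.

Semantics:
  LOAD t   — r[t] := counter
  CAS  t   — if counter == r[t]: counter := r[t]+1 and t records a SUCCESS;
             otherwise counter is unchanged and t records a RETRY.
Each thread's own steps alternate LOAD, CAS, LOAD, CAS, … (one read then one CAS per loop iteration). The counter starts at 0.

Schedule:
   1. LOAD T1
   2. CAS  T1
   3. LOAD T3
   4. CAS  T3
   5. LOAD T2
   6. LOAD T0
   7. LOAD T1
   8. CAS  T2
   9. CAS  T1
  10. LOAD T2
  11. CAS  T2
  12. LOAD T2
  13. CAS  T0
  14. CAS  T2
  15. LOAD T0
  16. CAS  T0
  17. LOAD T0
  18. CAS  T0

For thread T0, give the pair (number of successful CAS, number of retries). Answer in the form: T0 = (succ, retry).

T0 = (2, 1)

   1) LOAD T1:  M=0  r_T1=0
   2) CAS  T1:  M=1  r_T1=0 ✓
   3) LOAD T3:  M=1  r_T3=1
   4) CAS  T3:  M=2  r_T3=1 ✓
   5) LOAD T2:  M=2  r_T2=2
   6) LOAD T0:  M=2  r_T0=2
   7) LOAD T1:  M=2  r_T1=2
   8) CAS  T2:  M=3  r_T2=2 ✓
   9) CAS  T1:  M=3  r_T1=2 ✗
  10) LOAD T2:  M=3  r_T2=3
  11) CAS  T2:  M=4  r_T2=3 ✓
  12) LOAD T2:  M=4  r_T2=4
  13) CAS  T0:  M=4  r_T0=2 ✗
  14) CAS  T2:  M=5  r_T2=4 ✓
  15) LOAD T0:  M=5  r_T0=5
  16) CAS  T0:  M=6  r_T0=5 ✓
  17) LOAD T0:  M=6  r_T0=6
  18) CAS  T0:  M=7  r_T0=6 ✓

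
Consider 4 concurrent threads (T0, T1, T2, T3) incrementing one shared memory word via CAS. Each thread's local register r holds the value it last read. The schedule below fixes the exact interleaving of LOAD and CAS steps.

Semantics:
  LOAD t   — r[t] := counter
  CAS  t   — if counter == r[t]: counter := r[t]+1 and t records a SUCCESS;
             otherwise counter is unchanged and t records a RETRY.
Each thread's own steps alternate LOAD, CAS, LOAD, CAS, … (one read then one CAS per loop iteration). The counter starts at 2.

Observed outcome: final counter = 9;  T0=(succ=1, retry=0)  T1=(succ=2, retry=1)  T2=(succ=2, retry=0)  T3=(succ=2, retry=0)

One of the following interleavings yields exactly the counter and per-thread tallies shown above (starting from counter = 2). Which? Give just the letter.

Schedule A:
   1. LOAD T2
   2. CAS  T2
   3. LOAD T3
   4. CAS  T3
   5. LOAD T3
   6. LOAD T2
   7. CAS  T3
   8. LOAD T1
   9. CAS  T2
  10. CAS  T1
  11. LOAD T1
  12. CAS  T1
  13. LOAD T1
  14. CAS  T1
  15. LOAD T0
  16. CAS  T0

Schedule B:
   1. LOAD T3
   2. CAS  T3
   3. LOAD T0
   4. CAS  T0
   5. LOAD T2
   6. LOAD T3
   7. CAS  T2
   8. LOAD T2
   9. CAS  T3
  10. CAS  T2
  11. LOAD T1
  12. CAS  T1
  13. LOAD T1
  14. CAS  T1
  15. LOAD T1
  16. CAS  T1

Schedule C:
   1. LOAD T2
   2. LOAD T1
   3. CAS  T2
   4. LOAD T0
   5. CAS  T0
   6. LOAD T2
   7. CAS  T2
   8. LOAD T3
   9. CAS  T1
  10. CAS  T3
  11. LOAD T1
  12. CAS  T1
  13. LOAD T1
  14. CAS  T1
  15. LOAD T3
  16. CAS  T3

Run C:
1. LOAD T2 → mem=2 r[T2]=2 [LOAD]
2. LOAD T1 → mem=2 r[T1]=2 [LOAD]
3. CAS T2 → mem=3 r[T2]=2 [OK]
4. LOAD T0 → mem=3 r[T0]=3 [LOAD]
5. CAS T0 → mem=4 r[T0]=3 [OK]
6. LOAD T2 → mem=4 r[T2]=4 [LOAD]
7. CAS T2 → mem=5 r[T2]=4 [OK]
8. LOAD T3 → mem=5 r[T3]=5 [LOAD]
9. CAS T1 → mem=5 r[T1]=2 [RETRY]
10. CAS T3 → mem=6 r[T3]=5 [OK]
11. LOAD T1 → mem=6 r[T1]=6 [LOAD]
12. CAS T1 → mem=7 r[T1]=6 [OK]
13. LOAD T1 → mem=7 r[T1]=7 [LOAD]
14. CAS T1 → mem=8 r[T1]=7 [OK]
15. LOAD T3 → mem=8 r[T3]=8 [LOAD]
16. CAS T3 → mem=9 r[T3]=8 [OK]

C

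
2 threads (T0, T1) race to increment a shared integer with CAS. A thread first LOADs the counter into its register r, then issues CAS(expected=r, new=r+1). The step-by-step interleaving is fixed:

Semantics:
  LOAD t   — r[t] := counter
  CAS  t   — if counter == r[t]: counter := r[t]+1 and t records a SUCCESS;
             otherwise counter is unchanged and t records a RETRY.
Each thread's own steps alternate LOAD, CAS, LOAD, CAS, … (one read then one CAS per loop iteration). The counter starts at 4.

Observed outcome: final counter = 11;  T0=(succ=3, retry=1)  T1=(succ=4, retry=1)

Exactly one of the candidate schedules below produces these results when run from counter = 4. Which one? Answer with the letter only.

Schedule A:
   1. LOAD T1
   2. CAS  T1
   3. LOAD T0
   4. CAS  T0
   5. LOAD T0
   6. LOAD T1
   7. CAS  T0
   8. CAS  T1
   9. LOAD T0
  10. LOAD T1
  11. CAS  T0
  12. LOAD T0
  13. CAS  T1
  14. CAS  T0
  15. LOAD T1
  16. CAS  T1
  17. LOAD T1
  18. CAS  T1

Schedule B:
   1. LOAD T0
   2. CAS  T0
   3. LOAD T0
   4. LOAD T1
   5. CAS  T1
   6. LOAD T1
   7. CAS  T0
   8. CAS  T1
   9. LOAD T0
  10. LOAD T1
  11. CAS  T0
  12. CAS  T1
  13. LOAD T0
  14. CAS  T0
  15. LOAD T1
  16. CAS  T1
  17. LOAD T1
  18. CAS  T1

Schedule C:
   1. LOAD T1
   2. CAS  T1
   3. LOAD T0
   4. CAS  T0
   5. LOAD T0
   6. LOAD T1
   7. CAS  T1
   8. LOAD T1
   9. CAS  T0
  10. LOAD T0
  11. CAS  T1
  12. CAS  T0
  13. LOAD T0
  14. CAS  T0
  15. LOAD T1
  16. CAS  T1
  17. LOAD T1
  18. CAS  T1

B

Run B:
   1) LOAD T0:  M=4  r_T0=4
   2) CAS  T0:  M=5  r_T0=4 ✓
   3) LOAD T0:  M=5  r_T0=5
   4) LOAD T1:  M=5  r_T1=5
   5) CAS  T1:  M=6  r_T1=5 ✓
   6) LOAD T1:  M=6  r_T1=6
   7) CAS  T0:  M=6  r_T0=5 ✗
   8) CAS  T1:  M=7  r_T1=6 ✓
   9) LOAD T0:  M=7  r_T0=7
  10) LOAD T1:  M=7  r_T1=7
  11) CAS  T0:  M=8  r_T0=7 ✓
  12) CAS  T1:  M=8  r_T1=7 ✗
  13) LOAD T0:  M=8  r_T0=8
  14) CAS  T0:  M=9  r_T0=8 ✓
  15) LOAD T1:  M=9  r_T1=9
  16) CAS  T1:  M=10  r_T1=9 ✓
  17) LOAD T1:  M=10  r_T1=10
  18) CAS  T1:  M=11  r_T1=10 ✓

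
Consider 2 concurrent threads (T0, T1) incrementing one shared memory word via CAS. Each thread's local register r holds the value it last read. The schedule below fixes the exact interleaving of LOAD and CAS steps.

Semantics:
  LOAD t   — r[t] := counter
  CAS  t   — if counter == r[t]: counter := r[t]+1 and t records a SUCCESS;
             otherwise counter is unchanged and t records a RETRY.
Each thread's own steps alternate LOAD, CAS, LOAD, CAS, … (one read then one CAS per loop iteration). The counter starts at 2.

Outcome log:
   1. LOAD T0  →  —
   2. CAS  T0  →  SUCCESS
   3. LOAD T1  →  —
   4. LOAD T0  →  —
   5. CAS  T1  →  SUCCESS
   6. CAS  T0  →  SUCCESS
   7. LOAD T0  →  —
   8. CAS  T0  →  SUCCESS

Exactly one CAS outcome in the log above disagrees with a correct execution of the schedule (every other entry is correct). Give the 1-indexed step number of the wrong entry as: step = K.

Correct run:
   1) LOAD T0:  M=2  r_T0=2
   2) CAS  T0:  M=3  r_T0=2 ✓
   3) LOAD T1:  M=3  r_T1=3
   4) LOAD T0:  M=3  r_T0=3
   5) CAS  T1:  M=4  r_T1=3 ✓
   6) CAS  T0:  M=4  r_T0=3 ✗
   7) LOAD T0:  M=4  r_T0=4
   8) CAS  T0:  M=5  r_T0=4 ✓
Log disagrees first at step 6.

step = 6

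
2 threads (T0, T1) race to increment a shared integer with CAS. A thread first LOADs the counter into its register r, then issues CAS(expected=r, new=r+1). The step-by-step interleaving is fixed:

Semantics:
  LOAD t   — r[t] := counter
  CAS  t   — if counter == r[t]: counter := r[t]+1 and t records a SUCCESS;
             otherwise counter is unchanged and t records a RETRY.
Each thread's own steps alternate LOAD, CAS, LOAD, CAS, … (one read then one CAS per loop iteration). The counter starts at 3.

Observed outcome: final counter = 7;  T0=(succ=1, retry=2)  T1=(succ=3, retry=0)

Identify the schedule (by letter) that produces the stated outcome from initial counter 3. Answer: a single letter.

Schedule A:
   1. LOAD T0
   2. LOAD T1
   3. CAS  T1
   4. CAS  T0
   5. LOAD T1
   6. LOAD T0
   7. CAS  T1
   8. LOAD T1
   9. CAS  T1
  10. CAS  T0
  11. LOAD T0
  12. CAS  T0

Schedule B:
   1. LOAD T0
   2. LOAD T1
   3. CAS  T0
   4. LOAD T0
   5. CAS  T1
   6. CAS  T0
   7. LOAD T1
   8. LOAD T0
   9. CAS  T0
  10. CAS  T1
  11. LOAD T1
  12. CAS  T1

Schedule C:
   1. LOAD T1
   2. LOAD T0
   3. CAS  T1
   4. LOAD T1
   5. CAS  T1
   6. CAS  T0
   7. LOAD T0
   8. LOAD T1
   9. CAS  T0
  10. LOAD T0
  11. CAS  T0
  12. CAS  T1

Simulating candidate A:
#1 T0 reads 3
#2 T1 reads 3
#3 T1 CAS(3→4) writes; counter now 4
#4 T0 CAS(3→4) fails; counter now 4
#5 T1 reads 4
#6 T0 reads 4
#7 T1 CAS(4→5) writes; counter now 5
#8 T1 reads 5
#9 T1 CAS(5→6) writes; counter now 6
#10 T0 CAS(4→5) fails; counter now 6
#11 T0 reads 6
#12 T0 CAS(6→7) writes; counter now 7

A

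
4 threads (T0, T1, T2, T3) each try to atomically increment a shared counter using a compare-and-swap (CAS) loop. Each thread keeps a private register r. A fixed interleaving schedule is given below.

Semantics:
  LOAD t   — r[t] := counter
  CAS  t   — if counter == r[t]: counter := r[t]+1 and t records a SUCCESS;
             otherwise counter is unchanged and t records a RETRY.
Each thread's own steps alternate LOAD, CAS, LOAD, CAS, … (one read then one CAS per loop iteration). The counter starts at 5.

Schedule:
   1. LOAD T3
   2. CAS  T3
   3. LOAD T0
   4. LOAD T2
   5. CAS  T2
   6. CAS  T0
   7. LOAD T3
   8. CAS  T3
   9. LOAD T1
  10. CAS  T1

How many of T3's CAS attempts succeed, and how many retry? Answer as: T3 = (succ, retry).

T3 = (2, 0)

#1 T3 reads 5
#2 T3 CAS(5→6) writes; counter now 6
#3 T0 reads 6
#4 T2 reads 6
#5 T2 CAS(6→7) writes; counter now 7
#6 T0 CAS(6→7) fails; counter now 7
#7 T3 reads 7
#8 T3 CAS(7→8) writes; counter now 8
#9 T1 reads 8
#10 T1 CAS(8→9) writes; counter now 9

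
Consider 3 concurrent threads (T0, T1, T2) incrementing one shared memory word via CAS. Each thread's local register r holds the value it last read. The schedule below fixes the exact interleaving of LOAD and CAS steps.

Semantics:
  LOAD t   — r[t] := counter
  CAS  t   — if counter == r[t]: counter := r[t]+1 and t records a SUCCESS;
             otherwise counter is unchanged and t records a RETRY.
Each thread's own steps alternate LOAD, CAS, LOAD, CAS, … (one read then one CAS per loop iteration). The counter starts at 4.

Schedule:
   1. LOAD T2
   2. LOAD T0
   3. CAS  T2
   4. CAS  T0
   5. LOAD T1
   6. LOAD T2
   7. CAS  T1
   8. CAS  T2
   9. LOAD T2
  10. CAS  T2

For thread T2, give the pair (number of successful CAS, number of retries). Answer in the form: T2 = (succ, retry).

T2 = (2, 1)

1. LOAD T2 → mem=4 r[T2]=4 [LOAD]
2. LOAD T0 → mem=4 r[T0]=4 [LOAD]
3. CAS T2 → mem=5 r[T2]=4 [OK]
4. CAS T0 → mem=5 r[T0]=4 [RETRY]
5. LOAD T1 → mem=5 r[T1]=5 [LOAD]
6. LOAD T2 → mem=5 r[T2]=5 [LOAD]
7. CAS T1 → mem=6 r[T1]=5 [OK]
8. CAS T2 → mem=6 r[T2]=5 [RETRY]
9. LOAD T2 → mem=6 r[T2]=6 [LOAD]
10. CAS T2 → mem=7 r[T2]=6 [OK]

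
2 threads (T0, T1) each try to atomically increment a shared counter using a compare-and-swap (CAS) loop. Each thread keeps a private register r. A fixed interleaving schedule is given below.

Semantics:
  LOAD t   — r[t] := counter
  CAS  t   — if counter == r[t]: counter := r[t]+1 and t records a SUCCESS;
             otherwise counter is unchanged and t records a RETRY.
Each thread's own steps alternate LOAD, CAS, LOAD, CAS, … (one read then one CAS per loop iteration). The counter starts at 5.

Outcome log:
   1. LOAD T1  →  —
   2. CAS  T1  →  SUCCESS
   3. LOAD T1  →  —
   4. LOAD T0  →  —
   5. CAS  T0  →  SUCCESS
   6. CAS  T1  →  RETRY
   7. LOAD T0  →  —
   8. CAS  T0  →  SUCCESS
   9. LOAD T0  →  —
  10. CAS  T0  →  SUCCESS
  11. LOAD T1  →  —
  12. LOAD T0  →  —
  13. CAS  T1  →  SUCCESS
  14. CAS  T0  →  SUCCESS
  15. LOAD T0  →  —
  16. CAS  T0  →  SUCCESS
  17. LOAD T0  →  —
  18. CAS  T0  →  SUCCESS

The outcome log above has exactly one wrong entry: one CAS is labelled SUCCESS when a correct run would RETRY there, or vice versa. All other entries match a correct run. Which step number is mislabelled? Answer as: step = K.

Correct run:
   1) LOAD T1:  M=5  r_T1=5
   2) CAS  T1:  M=6  r_T1=5 ✓
   3) LOAD T1:  M=6  r_T1=6
   4) LOAD T0:  M=6  r_T0=6
   5) CAS  T0:  M=7  r_T0=6 ✓
   6) CAS  T1:  M=7  r_T1=6 ✗
   7) LOAD T0:  M=7  r_T0=7
   8) CAS  T0:  M=8  r_T0=7 ✓
   9) LOAD T0:  M=8  r_T0=8
  10) CAS  T0:  M=9  r_T0=8 ✓
  11) LOAD T1:  M=9  r_T1=9
  12) LOAD T0:  M=9  r_T0=9
  13) CAS  T1:  M=10  r_T1=9 ✓
  14) CAS  T0:  M=10  r_T0=9 ✗
  15) LOAD T0:  M=10  r_T0=10
  16) CAS  T0:  M=11  r_T0=10 ✓
  17) LOAD T0:  M=11  r_T0=11
  18) CAS  T0:  M=12  r_T0=11 ✓
Mismatch at 14.

step = 14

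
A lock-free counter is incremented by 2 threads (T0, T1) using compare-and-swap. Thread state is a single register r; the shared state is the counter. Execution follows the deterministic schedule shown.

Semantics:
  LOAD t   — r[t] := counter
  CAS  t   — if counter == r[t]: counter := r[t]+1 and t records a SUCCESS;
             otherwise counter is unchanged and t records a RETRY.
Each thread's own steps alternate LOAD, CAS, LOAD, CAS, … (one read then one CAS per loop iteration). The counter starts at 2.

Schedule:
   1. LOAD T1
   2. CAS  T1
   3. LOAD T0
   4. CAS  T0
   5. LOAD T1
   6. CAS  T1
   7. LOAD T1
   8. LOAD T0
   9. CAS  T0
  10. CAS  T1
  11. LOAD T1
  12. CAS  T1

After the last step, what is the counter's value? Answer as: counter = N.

counter = 7

1. LOAD T1 → mem=2 r[T1]=2 [LOAD]
2. CAS T1 → mem=3 r[T1]=2 [OK]
3. LOAD T0 → mem=3 r[T0]=3 [LOAD]
4. CAS T0 → mem=4 r[T0]=3 [OK]
5. LOAD T1 → mem=4 r[T1]=4 [LOAD]
6. CAS T1 → mem=5 r[T1]=4 [OK]
7. LOAD T1 → mem=5 r[T1]=5 [LOAD]
8. LOAD T0 → mem=5 r[T0]=5 [LOAD]
9. CAS T0 → mem=6 r[T0]=5 [OK]
10. CAS T1 → mem=6 r[T1]=5 [RETRY]
11. LOAD T1 → mem=6 r[T1]=6 [LOAD]
12. CAS T1 → mem=7 r[T1]=6 [OK]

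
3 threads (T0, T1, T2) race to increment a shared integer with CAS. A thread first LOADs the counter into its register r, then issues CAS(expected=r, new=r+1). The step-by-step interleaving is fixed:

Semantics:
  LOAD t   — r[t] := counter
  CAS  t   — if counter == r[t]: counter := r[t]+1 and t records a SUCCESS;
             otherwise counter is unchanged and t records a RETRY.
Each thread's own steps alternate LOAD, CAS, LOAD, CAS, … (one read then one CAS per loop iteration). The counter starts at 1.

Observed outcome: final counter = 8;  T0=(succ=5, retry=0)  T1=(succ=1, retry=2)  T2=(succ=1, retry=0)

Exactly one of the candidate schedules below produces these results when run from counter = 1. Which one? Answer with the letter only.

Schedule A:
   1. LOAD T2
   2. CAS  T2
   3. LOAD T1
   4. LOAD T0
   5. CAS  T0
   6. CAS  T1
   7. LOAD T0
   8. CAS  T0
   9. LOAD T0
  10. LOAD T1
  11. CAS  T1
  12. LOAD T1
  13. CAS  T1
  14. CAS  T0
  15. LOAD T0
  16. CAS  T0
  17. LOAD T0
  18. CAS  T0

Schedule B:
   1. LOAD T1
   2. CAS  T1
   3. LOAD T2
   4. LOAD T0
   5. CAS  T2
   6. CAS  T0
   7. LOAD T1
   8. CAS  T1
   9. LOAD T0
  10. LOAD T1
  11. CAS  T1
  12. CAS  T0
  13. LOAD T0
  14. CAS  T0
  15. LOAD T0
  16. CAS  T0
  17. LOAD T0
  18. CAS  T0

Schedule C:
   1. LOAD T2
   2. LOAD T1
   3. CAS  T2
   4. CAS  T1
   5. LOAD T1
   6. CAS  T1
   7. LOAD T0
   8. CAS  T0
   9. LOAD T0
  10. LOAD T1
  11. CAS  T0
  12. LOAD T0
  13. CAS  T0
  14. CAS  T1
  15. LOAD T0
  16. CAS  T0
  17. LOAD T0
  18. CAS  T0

C

Run C:
#1 T2 reads 1
#2 T1 reads 1
#3 T2 CAS(1→2) writes; counter now 2
#4 T1 CAS(1→2) fails; counter now 2
#5 T1 reads 2
#6 T1 CAS(2→3) writes; counter now 3
#7 T0 reads 3
#8 T0 CAS(3→4) writes; counter now 4
#9 T0 reads 4
#10 T1 reads 4
#11 T0 CAS(4→5) writes; counter now 5
#12 T0 reads 5
#13 T0 CAS(5→6) writes; counter now 6
#14 T1 CAS(4→5) fails; counter now 6
#15 T0 reads 6
#16 T0 CAS(6→7) writes; counter now 7
#17 T0 reads 7
#18 T0 CAS(7→8) writes; counter now 8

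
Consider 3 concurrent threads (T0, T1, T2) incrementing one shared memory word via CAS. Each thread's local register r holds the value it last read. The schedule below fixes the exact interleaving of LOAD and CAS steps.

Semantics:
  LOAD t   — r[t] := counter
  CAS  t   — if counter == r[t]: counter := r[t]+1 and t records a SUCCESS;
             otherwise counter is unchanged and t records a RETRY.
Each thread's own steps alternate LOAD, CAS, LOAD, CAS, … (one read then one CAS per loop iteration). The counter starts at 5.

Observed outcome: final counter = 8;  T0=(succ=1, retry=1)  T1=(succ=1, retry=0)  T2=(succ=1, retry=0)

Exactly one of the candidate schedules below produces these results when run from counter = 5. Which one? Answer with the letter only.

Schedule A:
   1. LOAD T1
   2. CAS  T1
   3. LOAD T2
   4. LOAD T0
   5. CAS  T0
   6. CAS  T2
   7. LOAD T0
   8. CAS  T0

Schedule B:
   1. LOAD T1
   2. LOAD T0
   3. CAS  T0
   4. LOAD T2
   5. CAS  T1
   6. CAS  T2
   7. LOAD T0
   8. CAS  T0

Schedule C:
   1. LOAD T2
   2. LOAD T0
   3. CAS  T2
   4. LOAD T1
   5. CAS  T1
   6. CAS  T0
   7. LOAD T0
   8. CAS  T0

C

Simulating candidate C:
[1] T2.load  rd  (counter 5, T2.r 5)
[2] T0.load  rd  (counter 5, T0.r 5)
[3] T2.cas  hit  (counter 6, T2.r 5)
[4] T1.load  rd  (counter 6, T1.r 6)
[5] T1.cas  hit  (counter 7, T1.r 6)
[6] T0.cas  miss  (counter 7, T0.r 5)
[7] T0.load  rd  (counter 7, T0.r 7)
[8] T0.cas  hit  (counter 8, T0.r 7)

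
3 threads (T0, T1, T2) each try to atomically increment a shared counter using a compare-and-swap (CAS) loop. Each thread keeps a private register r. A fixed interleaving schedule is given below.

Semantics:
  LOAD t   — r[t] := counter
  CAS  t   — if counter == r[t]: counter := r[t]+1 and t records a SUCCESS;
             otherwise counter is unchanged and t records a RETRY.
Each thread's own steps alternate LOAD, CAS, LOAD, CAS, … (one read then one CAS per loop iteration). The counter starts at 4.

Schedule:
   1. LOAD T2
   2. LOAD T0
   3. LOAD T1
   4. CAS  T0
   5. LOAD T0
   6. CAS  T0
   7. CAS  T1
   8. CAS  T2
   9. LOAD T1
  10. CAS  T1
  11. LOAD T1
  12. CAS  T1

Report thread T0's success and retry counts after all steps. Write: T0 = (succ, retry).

step 1: T2 LOAD ⇒ load; ctr=4 reg=4
step 2: T0 LOAD ⇒ load; ctr=4 reg=4
step 3: T1 LOAD ⇒ load; ctr=4 reg=4
step 4: T0 CAS ⇒ ok; ctr=5 reg=4
step 5: T0 LOAD ⇒ load; ctr=5 reg=5
step 6: T0 CAS ⇒ ok; ctr=6 reg=5
step 7: T1 CAS ⇒ retry; ctr=6 reg=4
step 8: T2 CAS ⇒ retry; ctr=6 reg=4
step 9: T1 LOAD ⇒ load; ctr=6 reg=6
step 10: T1 CAS ⇒ ok; ctr=7 reg=6
step 11: T1 LOAD ⇒ load; ctr=7 reg=7
step 12: T1 CAS ⇒ ok; ctr=8 reg=7

T0 = (2, 0)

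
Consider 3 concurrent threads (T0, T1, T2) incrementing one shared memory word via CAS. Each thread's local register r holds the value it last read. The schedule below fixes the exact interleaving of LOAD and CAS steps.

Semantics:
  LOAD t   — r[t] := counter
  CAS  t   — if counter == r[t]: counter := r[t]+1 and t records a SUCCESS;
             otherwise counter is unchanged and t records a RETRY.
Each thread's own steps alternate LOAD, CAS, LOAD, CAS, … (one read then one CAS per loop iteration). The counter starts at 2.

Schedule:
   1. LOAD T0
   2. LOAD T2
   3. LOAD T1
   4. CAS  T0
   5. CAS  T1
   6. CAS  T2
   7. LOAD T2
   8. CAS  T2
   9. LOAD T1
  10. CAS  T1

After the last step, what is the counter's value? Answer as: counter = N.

counter = 5

step 1: T0 LOAD ⇒ load; ctr=2 reg=2
step 2: T2 LOAD ⇒ load; ctr=2 reg=2
step 3: T1 LOAD ⇒ load; ctr=2 reg=2
step 4: T0 CAS ⇒ ok; ctr=3 reg=2
step 5: T1 CAS ⇒ retry; ctr=3 reg=2
step 6: T2 CAS ⇒ retry; ctr=3 reg=2
step 7: T2 LOAD ⇒ load; ctr=3 reg=3
step 8: T2 CAS ⇒ ok; ctr=4 reg=3
step 9: T1 LOAD ⇒ load; ctr=4 reg=4
step 10: T1 CAS ⇒ ok; ctr=5 reg=4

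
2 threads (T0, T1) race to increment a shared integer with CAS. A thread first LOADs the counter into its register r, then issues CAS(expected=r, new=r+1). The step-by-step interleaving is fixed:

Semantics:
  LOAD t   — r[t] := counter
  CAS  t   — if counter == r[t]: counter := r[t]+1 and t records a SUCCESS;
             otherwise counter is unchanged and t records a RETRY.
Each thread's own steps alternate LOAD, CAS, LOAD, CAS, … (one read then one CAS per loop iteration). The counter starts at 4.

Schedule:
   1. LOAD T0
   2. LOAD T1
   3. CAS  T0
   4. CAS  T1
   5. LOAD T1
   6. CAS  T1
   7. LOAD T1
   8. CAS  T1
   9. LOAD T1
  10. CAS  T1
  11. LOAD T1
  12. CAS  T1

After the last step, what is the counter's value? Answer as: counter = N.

counter = 9

   1) LOAD T0:  M=4  r_T0=4
   2) LOAD T1:  M=4  r_T1=4
   3) CAS  T0:  M=5  r_T0=4 ✓
   4) CAS  T1:  M=5  r_T1=4 ✗
   5) LOAD T1:  M=5  r_T1=5
   6) CAS  T1:  M=6  r_T1=5 ✓
   7) LOAD T1:  M=6  r_T1=6
   8) CAS  T1:  M=7  r_T1=6 ✓
   9) LOAD T1:  M=7  r_T1=7
  10) CAS  T1:  M=8  r_T1=7 ✓
  11) LOAD T1:  M=8  r_T1=8
  12) CAS  T1:  M=9  r_T1=8 ✓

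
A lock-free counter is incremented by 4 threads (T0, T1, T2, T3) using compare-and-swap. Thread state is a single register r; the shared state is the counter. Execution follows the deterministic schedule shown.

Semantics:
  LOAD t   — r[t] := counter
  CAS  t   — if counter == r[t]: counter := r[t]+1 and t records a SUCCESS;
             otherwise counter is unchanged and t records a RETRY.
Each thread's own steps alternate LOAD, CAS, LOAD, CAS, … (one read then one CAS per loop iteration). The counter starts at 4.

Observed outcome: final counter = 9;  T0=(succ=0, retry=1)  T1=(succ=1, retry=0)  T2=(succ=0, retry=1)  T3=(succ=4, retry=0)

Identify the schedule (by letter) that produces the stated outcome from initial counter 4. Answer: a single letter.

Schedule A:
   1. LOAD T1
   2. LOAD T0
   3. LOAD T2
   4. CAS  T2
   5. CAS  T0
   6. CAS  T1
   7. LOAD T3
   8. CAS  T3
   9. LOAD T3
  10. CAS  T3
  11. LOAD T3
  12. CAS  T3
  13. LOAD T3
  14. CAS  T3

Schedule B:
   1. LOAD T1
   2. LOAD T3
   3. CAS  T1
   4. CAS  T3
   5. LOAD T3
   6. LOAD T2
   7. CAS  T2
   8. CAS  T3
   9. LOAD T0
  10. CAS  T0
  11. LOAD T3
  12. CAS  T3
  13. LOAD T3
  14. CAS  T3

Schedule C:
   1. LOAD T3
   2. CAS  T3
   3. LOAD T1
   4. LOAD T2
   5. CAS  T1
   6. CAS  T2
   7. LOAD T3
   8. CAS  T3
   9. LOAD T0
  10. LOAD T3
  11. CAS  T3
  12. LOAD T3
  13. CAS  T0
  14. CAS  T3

C

Simulating candidate C:
[1] T3.load  rd  (counter 4, T3.r 4)
[2] T3.cas  hit  (counter 5, T3.r 4)
[3] T1.load  rd  (counter 5, T1.r 5)
[4] T2.load  rd  (counter 5, T2.r 5)
[5] T1.cas  hit  (counter 6, T1.r 5)
[6] T2.cas  miss  (counter 6, T2.r 5)
[7] T3.load  rd  (counter 6, T3.r 6)
[8] T3.cas  hit  (counter 7, T3.r 6)
[9] T0.load  rd  (counter 7, T0.r 7)
[10] T3.load  rd  (counter 7, T3.r 7)
[11] T3.cas  hit  (counter 8, T3.r 7)
[12] T3.load  rd  (counter 8, T3.r 8)
[13] T0.cas  miss  (counter 8, T0.r 7)
[14] T3.cas  hit  (counter 9, T3.r 8)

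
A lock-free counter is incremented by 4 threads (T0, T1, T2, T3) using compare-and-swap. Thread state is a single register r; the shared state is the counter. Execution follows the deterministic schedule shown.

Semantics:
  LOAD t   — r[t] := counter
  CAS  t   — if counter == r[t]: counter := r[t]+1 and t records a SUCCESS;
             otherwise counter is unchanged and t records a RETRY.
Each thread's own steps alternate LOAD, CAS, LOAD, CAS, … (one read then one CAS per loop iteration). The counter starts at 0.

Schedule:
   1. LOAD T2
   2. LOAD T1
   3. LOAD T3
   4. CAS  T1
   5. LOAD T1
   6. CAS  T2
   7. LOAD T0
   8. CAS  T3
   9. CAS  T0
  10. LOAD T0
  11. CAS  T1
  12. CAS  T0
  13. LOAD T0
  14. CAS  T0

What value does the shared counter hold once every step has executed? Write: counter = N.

1. LOAD T2 → mem=0 r[T2]=0 [LOAD]
2. LOAD T1 → mem=0 r[T1]=0 [LOAD]
3. LOAD T3 → mem=0 r[T3]=0 [LOAD]
4. CAS T1 → mem=1 r[T1]=0 [OK]
5. LOAD T1 → mem=1 r[T1]=1 [LOAD]
6. CAS T2 → mem=1 r[T2]=0 [RETRY]
7. LOAD T0 → mem=1 r[T0]=1 [LOAD]
8. CAS T3 → mem=1 r[T3]=0 [RETRY]
9. CAS T0 → mem=2 r[T0]=1 [OK]
10. LOAD T0 → mem=2 r[T0]=2 [LOAD]
11. CAS T1 → mem=2 r[T1]=1 [RETRY]
12. CAS T0 → mem=3 r[T0]=2 [OK]
13. LOAD T0 → mem=3 r[T0]=3 [LOAD]
14. CAS T0 → mem=4 r[T0]=3 [OK]

counter = 4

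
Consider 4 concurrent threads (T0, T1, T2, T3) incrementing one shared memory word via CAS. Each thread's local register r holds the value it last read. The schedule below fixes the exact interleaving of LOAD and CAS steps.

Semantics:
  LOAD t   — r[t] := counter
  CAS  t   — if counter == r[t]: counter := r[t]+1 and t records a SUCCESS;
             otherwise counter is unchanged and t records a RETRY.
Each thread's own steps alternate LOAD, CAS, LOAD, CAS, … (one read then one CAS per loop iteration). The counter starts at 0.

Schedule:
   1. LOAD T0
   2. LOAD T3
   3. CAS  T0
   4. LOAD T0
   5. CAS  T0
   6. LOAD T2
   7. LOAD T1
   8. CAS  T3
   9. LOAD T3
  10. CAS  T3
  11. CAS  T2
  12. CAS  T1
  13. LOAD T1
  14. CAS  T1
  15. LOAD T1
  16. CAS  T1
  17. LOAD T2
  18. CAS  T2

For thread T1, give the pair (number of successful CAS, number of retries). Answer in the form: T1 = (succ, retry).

   1) LOAD T0:  M=0  r_T0=0
   2) LOAD T3:  M=0  r_T3=0
   3) CAS  T0:  M=1  r_T0=0 ✓
   4) LOAD T0:  M=1  r_T0=1
   5) CAS  T0:  M=2  r_T0=1 ✓
   6) LOAD T2:  M=2  r_T2=2
   7) LOAD T1:  M=2  r_T1=2
   8) CAS  T3:  M=2  r_T3=0 ✗
   9) LOAD T3:  M=2  r_T3=2
  10) CAS  T3:  M=3  r_T3=2 ✓
  11) CAS  T2:  M=3  r_T2=2 ✗
  12) CAS  T1:  M=3  r_T1=2 ✗
  13) LOAD T1:  M=3  r_T1=3
  14) CAS  T1:  M=4  r_T1=3 ✓
  15) LOAD T1:  M=4  r_T1=4
  16) CAS  T1:  M=5  r_T1=4 ✓
  17) LOAD T2:  M=5  r_T2=5
  18) CAS  T2:  M=6  r_T2=5 ✓

T1 = (2, 1)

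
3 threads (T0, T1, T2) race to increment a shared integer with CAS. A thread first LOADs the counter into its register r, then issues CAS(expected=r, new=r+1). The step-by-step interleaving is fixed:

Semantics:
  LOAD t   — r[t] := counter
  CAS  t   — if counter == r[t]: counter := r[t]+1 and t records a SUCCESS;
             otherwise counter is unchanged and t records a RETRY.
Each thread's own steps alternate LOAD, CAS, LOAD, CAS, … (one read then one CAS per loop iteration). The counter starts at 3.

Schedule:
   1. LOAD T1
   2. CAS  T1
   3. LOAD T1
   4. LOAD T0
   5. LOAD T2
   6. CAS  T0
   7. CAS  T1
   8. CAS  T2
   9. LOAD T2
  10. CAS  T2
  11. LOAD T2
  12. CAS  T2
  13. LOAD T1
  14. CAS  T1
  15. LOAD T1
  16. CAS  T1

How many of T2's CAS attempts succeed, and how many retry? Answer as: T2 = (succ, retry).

step 1: T1 LOAD ⇒ load; ctr=3 reg=3
step 2: T1 CAS ⇒ ok; ctr=4 reg=3
step 3: T1 LOAD ⇒ load; ctr=4 reg=4
step 4: T0 LOAD ⇒ load; ctr=4 reg=4
step 5: T2 LOAD ⇒ load; ctr=4 reg=4
step 6: T0 CAS ⇒ ok; ctr=5 reg=4
step 7: T1 CAS ⇒ retry; ctr=5 reg=4
step 8: T2 CAS ⇒ retry; ctr=5 reg=4
step 9: T2 LOAD ⇒ load; ctr=5 reg=5
step 10: T2 CAS ⇒ ok; ctr=6 reg=5
step 11: T2 LOAD ⇒ load; ctr=6 reg=6
step 12: T2 CAS ⇒ ok; ctr=7 reg=6
step 13: T1 LOAD ⇒ load; ctr=7 reg=7
step 14: T1 CAS ⇒ ok; ctr=8 reg=7
step 15: T1 LOAD ⇒ load; ctr=8 reg=8
step 16: T1 CAS ⇒ ok; ctr=9 reg=8

T2 = (2, 1)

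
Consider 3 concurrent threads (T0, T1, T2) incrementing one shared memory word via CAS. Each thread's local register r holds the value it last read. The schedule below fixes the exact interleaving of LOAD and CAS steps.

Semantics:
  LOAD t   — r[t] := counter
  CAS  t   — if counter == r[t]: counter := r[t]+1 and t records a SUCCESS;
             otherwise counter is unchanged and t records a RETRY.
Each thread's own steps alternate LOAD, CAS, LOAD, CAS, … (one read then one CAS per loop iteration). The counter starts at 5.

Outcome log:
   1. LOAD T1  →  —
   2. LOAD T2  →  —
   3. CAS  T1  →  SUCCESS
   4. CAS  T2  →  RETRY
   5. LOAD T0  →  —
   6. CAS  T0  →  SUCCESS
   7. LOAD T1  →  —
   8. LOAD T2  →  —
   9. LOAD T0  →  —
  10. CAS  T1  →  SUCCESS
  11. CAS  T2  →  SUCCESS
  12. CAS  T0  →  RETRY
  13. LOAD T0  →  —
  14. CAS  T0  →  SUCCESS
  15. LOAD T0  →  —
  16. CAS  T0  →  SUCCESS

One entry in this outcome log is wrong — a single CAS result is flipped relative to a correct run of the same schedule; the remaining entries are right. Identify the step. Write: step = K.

Reference trace:
#1 T1 reads 5
#2 T2 reads 5
#3 T1 CAS(5→6) writes; counter now 6
#4 T2 CAS(5→6) fails; counter now 6
#5 T0 reads 6
#6 T0 CAS(6→7) writes; counter now 7
#7 T1 reads 7
#8 T2 reads 7
#9 T0 reads 7
#10 T1 CAS(7→8) writes; counter now 8
#11 T2 CAS(7→8) fails; counter now 8
#12 T0 CAS(7→8) fails; counter now 8
#13 T0 reads 8
#14 T0 CAS(8→9) writes; counter now 9
#15 T0 reads 9
#16 T0 CAS(9→10) writes; counter now 10
Log disagrees first at step 11.

step = 11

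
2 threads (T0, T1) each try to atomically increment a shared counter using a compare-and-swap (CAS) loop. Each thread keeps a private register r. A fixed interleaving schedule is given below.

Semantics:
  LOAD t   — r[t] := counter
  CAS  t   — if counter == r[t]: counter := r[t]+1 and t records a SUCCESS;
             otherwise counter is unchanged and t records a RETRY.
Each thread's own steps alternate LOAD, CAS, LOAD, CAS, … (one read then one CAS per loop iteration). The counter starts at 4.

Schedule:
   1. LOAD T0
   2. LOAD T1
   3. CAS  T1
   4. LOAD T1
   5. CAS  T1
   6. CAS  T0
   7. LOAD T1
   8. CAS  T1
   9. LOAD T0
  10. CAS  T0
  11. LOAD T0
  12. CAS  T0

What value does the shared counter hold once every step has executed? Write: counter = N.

step 1: T0 LOAD ⇒ load; ctr=4 reg=4
step 2: T1 LOAD ⇒ load; ctr=4 reg=4
step 3: T1 CAS ⇒ ok; ctr=5 reg=4
step 4: T1 LOAD ⇒ load; ctr=5 reg=5
step 5: T1 CAS ⇒ ok; ctr=6 reg=5
step 6: T0 CAS ⇒ retry; ctr=6 reg=4
step 7: T1 LOAD ⇒ load; ctr=6 reg=6
step 8: T1 CAS ⇒ ok; ctr=7 reg=6
step 9: T0 LOAD ⇒ load; ctr=7 reg=7
step 10: T0 CAS ⇒ ok; ctr=8 reg=7
step 11: T0 LOAD ⇒ load; ctr=8 reg=8
step 12: T0 CAS ⇒ ok; ctr=9 reg=8

counter = 9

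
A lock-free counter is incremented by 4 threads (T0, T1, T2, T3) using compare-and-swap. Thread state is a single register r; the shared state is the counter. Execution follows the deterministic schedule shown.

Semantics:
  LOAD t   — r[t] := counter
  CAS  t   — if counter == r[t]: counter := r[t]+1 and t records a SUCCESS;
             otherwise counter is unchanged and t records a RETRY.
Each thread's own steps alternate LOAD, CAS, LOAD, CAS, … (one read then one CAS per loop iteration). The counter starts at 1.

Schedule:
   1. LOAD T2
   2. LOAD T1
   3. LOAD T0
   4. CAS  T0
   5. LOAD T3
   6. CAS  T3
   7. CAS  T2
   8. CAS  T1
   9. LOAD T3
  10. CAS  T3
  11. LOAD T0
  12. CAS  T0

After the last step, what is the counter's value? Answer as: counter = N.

1. LOAD T2 → mem=1 r[T2]=1 [LOAD]
2. LOAD T1 → mem=1 r[T1]=1 [LOAD]
3. LOAD T0 → mem=1 r[T0]=1 [LOAD]
4. CAS T0 → mem=2 r[T0]=1 [OK]
5. LOAD T3 → mem=2 r[T3]=2 [LOAD]
6. CAS T3 → mem=3 r[T3]=2 [OK]
7. CAS T2 → mem=3 r[T2]=1 [RETRY]
8. CAS T1 → mem=3 r[T1]=1 [RETRY]
9. LOAD T3 → mem=3 r[T3]=3 [LOAD]
10. CAS T3 → mem=4 r[T3]=3 [OK]
11. LOAD T0 → mem=4 r[T0]=4 [LOAD]
12. CAS T0 → mem=5 r[T0]=4 [OK]

counter = 5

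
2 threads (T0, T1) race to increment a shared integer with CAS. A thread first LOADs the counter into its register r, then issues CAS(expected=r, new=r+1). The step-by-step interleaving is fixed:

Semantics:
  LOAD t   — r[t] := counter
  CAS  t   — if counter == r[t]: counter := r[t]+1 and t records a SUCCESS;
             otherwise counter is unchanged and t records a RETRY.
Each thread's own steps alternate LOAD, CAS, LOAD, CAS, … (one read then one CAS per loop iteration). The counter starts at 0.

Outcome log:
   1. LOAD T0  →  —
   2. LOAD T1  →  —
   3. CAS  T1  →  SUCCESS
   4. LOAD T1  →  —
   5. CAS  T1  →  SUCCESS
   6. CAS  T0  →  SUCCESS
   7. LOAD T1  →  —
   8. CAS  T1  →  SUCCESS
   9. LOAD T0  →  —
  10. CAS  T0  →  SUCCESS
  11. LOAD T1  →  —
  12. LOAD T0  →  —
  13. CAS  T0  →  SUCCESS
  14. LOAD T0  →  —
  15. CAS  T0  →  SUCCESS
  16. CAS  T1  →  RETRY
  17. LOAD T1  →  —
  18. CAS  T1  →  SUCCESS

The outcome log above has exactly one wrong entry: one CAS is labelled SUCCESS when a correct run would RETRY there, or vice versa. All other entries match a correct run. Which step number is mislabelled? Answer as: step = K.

step = 6

Re-executing:
T0 LOAD — after: cnt=0, r=0 — load
T1 LOAD — after: cnt=0, r=0 — load
T1 CAS — after: cnt=1, r=0 — ok
T1 LOAD — after: cnt=1, r=1 — load
T1 CAS — after: cnt=2, r=1 — ok
T0 CAS — after: cnt=2, r=0 — retry
T1 LOAD — after: cnt=2, r=2 — load
T1 CAS — after: cnt=3, r=2 — ok
T0 LOAD — after: cnt=3, r=3 — load
T0 CAS — after: cnt=4, r=3 — ok
T1 LOAD — after: cnt=4, r=4 — load
T0 LOAD — after: cnt=4, r=4 — load
T0 CAS — after: cnt=5, r=4 — ok
T0 LOAD — after: cnt=5, r=5 — load
T0 CAS — after: cnt=6, r=5 — ok
T1 CAS — after: cnt=6, r=4 — retry
T1 LOAD — after: cnt=6, r=6 — load
T1 CAS — after: cnt=7, r=6 — ok
Log disagrees first at step 6.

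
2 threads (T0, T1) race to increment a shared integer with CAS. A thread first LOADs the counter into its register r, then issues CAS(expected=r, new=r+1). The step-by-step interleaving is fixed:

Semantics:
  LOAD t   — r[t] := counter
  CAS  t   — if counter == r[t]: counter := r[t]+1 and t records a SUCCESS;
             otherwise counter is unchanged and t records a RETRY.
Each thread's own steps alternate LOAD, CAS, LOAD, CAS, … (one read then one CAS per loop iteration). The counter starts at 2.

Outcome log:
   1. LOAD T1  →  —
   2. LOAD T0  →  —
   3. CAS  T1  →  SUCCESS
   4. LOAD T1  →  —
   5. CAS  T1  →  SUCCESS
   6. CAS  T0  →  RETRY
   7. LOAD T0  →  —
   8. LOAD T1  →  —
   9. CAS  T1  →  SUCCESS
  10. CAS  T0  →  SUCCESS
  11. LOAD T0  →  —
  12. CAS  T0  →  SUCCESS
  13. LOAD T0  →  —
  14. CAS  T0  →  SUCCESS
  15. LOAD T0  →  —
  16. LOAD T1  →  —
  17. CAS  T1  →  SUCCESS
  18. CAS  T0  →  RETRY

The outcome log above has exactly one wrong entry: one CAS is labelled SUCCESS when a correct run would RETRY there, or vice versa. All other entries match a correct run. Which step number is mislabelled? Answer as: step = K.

step = 10

Reference trace:
[1] T1.load  rd  (counter 2, T1.r 2)
[2] T0.load  rd  (counter 2, T0.r 2)
[3] T1.cas  hit  (counter 3, T1.r 2)
[4] T1.load  rd  (counter 3, T1.r 3)
[5] T1.cas  hit  (counter 4, T1.r 3)
[6] T0.cas  miss  (counter 4, T0.r 2)
[7] T0.load  rd  (counter 4, T0.r 4)
[8] T1.load  rd  (counter 4, T1.r 4)
[9] T1.cas  hit  (counter 5, T1.r 4)
[10] T0.cas  miss  (counter 5, T0.r 4)
[11] T0.load  rd  (counter 5, T0.r 5)
[12] T0.cas  hit  (counter 6, T0.r 5)
[13] T0.load  rd  (counter 6, T0.r 6)
[14] T0.cas  hit  (counter 7, T0.r 6)
[15] T0.load  rd  (counter 7, T0.r 7)
[16] T1.load  rd  (counter 7, T1.r 7)
[17] T1.cas  hit  (counter 8, T1.r 7)
[18] T0.cas  miss  (counter 8, T0.r 7)
Flip is step 10.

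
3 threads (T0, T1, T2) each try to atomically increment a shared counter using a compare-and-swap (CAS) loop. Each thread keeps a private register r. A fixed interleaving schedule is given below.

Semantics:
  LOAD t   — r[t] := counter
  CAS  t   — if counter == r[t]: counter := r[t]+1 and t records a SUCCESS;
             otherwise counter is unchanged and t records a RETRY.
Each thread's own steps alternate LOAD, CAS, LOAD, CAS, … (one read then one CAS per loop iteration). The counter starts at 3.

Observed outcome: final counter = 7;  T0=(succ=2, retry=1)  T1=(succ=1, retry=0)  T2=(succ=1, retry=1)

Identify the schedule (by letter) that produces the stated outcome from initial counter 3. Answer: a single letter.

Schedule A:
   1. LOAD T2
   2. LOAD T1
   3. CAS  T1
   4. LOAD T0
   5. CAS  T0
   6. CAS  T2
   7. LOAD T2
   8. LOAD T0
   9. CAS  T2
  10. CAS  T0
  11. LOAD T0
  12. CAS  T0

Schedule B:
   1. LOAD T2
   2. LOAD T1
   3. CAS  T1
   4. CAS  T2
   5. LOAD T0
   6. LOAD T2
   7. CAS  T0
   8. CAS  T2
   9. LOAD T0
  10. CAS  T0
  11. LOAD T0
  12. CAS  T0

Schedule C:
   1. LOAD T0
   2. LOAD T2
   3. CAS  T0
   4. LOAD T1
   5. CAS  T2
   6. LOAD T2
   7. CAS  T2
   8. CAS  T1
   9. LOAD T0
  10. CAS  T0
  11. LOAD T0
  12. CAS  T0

A

Tracing schedule A:
#1 T2 reads 3
#2 T1 reads 3
#3 T1 CAS(3→4) writes; counter now 4
#4 T0 reads 4
#5 T0 CAS(4→5) writes; counter now 5
#6 T2 CAS(3→4) fails; counter now 5
#7 T2 reads 5
#8 T0 reads 5
#9 T2 CAS(5→6) writes; counter now 6
#10 T0 CAS(5→6) fails; counter now 6
#11 T0 reads 6
#12 T0 CAS(6→7) writes; counter now 7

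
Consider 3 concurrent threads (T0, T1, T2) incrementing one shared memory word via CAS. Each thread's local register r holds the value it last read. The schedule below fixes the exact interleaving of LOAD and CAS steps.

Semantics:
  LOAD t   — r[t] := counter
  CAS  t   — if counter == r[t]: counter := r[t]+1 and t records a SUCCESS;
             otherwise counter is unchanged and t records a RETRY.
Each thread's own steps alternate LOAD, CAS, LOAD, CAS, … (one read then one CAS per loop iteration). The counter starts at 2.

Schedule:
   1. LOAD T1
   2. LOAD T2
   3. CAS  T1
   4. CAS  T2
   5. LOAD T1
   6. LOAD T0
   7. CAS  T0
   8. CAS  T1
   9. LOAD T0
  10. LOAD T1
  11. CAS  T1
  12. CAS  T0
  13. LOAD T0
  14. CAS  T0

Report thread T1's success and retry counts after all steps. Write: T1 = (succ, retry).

T1 = (2, 1)

[1] T1.load  rd  (counter 2, T1.r 2)
[2] T2.load  rd  (counter 2, T2.r 2)
[3] T1.cas  hit  (counter 3, T1.r 2)
[4] T2.cas  miss  (counter 3, T2.r 2)
[5] T1.load  rd  (counter 3, T1.r 3)
[6] T0.load  rd  (counter 3, T0.r 3)
[7] T0.cas  hit  (counter 4, T0.r 3)
[8] T1.cas  miss  (counter 4, T1.r 3)
[9] T0.load  rd  (counter 4, T0.r 4)
[10] T1.load  rd  (counter 4, T1.r 4)
[11] T1.cas  hit  (counter 5, T1.r 4)
[12] T0.cas  miss  (counter 5, T0.r 4)
[13] T0.load  rd  (counter 5, T0.r 5)
[14] T0.cas  hit  (counter 6, T0.r 5)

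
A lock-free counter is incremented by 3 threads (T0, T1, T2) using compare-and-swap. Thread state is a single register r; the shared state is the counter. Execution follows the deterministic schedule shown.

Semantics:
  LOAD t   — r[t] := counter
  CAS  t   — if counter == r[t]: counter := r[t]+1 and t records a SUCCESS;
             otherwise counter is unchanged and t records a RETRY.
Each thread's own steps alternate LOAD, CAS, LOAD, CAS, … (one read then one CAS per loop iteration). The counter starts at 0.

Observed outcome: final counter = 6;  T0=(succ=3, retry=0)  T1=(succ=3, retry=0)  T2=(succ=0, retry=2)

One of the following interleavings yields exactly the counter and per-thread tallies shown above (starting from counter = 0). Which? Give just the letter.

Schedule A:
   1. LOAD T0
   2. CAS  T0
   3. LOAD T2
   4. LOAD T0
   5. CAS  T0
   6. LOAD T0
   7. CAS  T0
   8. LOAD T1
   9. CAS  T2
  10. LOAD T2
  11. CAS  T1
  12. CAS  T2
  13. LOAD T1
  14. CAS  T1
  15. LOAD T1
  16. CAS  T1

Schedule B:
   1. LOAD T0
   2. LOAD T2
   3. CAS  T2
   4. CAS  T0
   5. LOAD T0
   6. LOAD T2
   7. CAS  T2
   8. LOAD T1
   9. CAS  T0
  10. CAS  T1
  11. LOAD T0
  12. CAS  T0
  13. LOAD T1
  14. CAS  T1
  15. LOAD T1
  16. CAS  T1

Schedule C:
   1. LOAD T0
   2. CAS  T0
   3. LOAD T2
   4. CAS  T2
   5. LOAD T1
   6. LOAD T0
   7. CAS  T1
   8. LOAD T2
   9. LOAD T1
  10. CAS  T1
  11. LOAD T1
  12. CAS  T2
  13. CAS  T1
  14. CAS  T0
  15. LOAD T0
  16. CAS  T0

Tracing schedule A:
1. LOAD T0 → mem=0 r[T0]=0 [LOAD]
2. CAS T0 → mem=1 r[T0]=0 [OK]
3. LOAD T2 → mem=1 r[T2]=1 [LOAD]
4. LOAD T0 → mem=1 r[T0]=1 [LOAD]
5. CAS T0 → mem=2 r[T0]=1 [OK]
6. LOAD T0 → mem=2 r[T0]=2 [LOAD]
7. CAS T0 → mem=3 r[T0]=2 [OK]
8. LOAD T1 → mem=3 r[T1]=3 [LOAD]
9. CAS T2 → mem=3 r[T2]=1 [RETRY]
10. LOAD T2 → mem=3 r[T2]=3 [LOAD]
11. CAS T1 → mem=4 r[T1]=3 [OK]
12. CAS T2 → mem=4 r[T2]=3 [RETRY]
13. LOAD T1 → mem=4 r[T1]=4 [LOAD]
14. CAS T1 → mem=5 r[T1]=4 [OK]
15. LOAD T1 → mem=5 r[T1]=5 [LOAD]
16. CAS T1 → mem=6 r[T1]=5 [OK]

A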